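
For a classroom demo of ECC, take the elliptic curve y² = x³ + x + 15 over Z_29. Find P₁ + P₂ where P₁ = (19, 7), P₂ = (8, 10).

(19, 7) + (8, 10). λ = (10 - 7)/(8 - 19) ≡ 3/18 mod 29. 18⁻¹ ≡ 21 (mod 29), so λ ≡ 5.
  x = λ² - 19 - 8 = 25 - 27 ≡ 27; y = λ·(19 - 27) - 7 ≡ 11. → (27, 11)

(27, 11)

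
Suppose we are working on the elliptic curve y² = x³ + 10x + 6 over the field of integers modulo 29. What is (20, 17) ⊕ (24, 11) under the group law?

(20, 17) + (24, 11). λ = (11 - 17)/(24 - 20) ≡ 23/4 mod 29. 4⁻¹ ≡ 22 (mod 29), so λ ≡ 13.
  x = λ² - 20 - 24 = 169 - 44 ≡ 9; y = λ·(20 - 9) - 17 ≡ 10. → (9, 10)

(9, 10)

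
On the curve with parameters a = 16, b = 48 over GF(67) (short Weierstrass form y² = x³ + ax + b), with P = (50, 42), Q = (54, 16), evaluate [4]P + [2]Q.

O

First 4P:
Repeated addition: build up to 4P.
2P: tangent at (50, 42): λ = (3·50² + 16)/(2·42) ≡ 12/17. 17⁻¹ ≡ 4 (mod 67), so λ ≡ 12·4 ≡ 48.
  x = λ² - 50 - 50 = 2304 - 100 ≡ 60; y = λ·(50 - 60) - 42 ≡ 14. → (60, 14)
3P: (60, 14) + (50, 42). λ = (42 - 14)/(50 - 60) ≡ 28/57 mod 67. 57⁻¹ ≡ 20 (mod 67), so λ ≡ 24.
  x = λ² - 60 - 50 = 576 - 110 ≡ 64; y = λ·(60 - 64) - 14 ≡ 24. → (64, 24)
4P: (64, 24) + (50, 42). λ = (42 - 24)/(50 - 64) ≡ 18/53 mod 67. 53⁻¹ ≡ 43 (mod 67), so λ ≡ 37.
  x = λ² - 64 - 50 = 1369 - 114 ≡ 49; y = λ·(64 - 49) - 24 ≡ 62. → (49, 62)
4P = (49, 62).
Next 2Q:
Repeated addition: build up to 2Q.
2Q: tangent at (54, 16): λ = (3·54² + 16)/(2·16) ≡ 54/32. 32⁻¹ ≡ 44 (mod 67), so λ ≡ 54·44 ≡ 31.
  x = λ² - 54 - 54 = 961 - 108 ≡ 49; y = λ·(54 - 49) - 16 ≡ 5. → (49, 5)
2Q = (49, 5).
Finally 4P + 2Q:
(49, 62) + (49, 5): same x and y₁ ≡ -y₂, so the sum is 𝒪.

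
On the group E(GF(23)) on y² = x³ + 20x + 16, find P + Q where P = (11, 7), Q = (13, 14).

(11, 7) + (13, 14). λ = (14 - 7)/(13 - 11) ≡ 7/2 mod 23. 2⁻¹ ≡ 12 (mod 23) since 2·12 = 24 ≡ 1, so λ ≡ 15.
  x = λ² - 11 - 13 = 225 - 24 ≡ 17; y = λ·(11 - 17) - 7 ≡ 18. → (17, 18)

(17, 18)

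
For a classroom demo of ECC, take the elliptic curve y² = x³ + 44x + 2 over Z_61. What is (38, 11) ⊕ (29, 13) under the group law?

(38, 11) + (29, 13). λ = (13 - 11)/(29 - 38) ≡ 2/52 mod 61. 52⁻¹ ≡ 27 (mod 61) since 52·27 = 1404 ≡ 1, so λ ≡ 54.
  x = λ² - 38 - 29 = 2916 - 67 ≡ 43; y = λ·(38 - 43) - 11 ≡ 24. → (43, 24)

(43, 24)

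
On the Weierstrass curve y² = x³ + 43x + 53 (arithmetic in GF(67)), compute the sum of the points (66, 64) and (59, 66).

(66, 64) + (59, 66). λ = (66 - 64)/(59 - 66) ≡ 2/60 mod 67. 60⁻¹ ≡ 19 (mod 67) since 60·19 = 1140 ≡ 1, so λ ≡ 38.
  x = λ² - 66 - 59 = 1444 - 125 ≡ 46; y = λ·(66 - 46) - 64 ≡ 26. → (46, 26)

(46, 26)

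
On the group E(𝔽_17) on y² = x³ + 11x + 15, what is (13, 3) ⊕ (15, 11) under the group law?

(13, 3) + (15, 11). λ = (11 - 3)/(15 - 13) ≡ 8/2 mod 17. 2⁻¹ ≡ 9 (mod 17) since 2·9 = 18 ≡ 1, so λ ≡ 4.
  x = λ² - 13 - 15 = 16 - 28 ≡ 5; y = λ·(13 - 5) - 3 ≡ 12. → (5, 12)

(5, 12)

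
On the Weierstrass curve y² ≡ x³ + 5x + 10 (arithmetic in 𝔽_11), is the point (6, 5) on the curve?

y² = 5² ≡ 3; x³ + 5x + 10 = 256 ≡ 3 (mod 11). 3 = 3.

yes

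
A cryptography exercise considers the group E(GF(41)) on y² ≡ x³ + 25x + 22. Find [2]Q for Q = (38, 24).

(16, 34)

tangent at (38, 24): λ = (3·38² + 25)/(2·24) ≡ 11/7. 7⁻¹ ≡ 6 (mod 41), so λ ≡ 11·6 ≡ 25.
  x = λ² - 38 - 38 = 625 - 76 ≡ 16; y = λ·(38 - 16) - 24 ≡ 34. → (16, 34)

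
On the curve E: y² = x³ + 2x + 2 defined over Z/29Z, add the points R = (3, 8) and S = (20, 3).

(10, 6)

(3, 8) + (20, 3). λ = (3 - 8)/(20 - 3) ≡ 24/17 mod 29. 17⁻¹ ≡ 12 (mod 29) since 17·12 = 204 ≡ 1, so λ ≡ 27.
  x = λ² - 3 - 20 = 729 - 23 ≡ 10; y = λ·(3 - 10) - 8 ≡ 6. → (10, 6)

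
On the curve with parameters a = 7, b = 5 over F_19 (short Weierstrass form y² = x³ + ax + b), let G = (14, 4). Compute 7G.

Double-and-add on 7 = (111)₂. Start with G = (14, 4) for the leading 1-bit.
double: tangent at (14, 4): λ = (3·14² + 7)/(2·4) ≡ 6/8. 8⁻¹ ≡ 12 (mod 19), so λ ≡ 6·12 ≡ 15.
  x = λ² - 14 - 14 = 225 - 28 ≡ 7; y = λ·(14 - 7) - 4 ≡ 6. → (7, 6)
add G: (7, 6) + (14, 4). λ = (4 - 6)/(14 - 7) ≡ 17/7 mod 19. 7⁻¹ ≡ 11 (mod 19) since 7·11 = 77 ≡ 1, so λ ≡ 16.
  x = λ² - 7 - 14 = 256 - 21 ≡ 7; y = λ·(7 - 7) - 6 ≡ 13. → (7, 13)
double: tangent at (7, 13): λ = (3·7² + 7)/(2·13) ≡ 2/7. 7⁻¹ ≡ 11 (mod 19) since 7·11 = 77 ≡ 1, so λ ≡ 2·11 ≡ 3.
  x = λ² - 7 - 7 = 9 - 14 ≡ 14; y = λ·(7 - 14) - 13 ≡ 4. → (14, 4)
add G: tangent at (14, 4): λ = (3·14² + 7)/(2·4) ≡ 6/8. 8⁻¹ ≡ 12 (mod 19), so λ ≡ 6·12 ≡ 15.
  x = λ² - 14 - 14 = 225 - 28 ≡ 7; y = λ·(14 - 7) - 4 ≡ 6. → (7, 6)

(7, 6)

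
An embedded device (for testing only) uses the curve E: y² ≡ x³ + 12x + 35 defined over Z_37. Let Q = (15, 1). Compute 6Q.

(17, 3)

Repeated addition: build up to 6Q.
2Q: tangent at (15, 1): λ = (3·15² + 12)/(2·1) ≡ 21/2. 2⁻¹ ≡ 19 (mod 37), so λ ≡ 21·19 ≡ 29.
  x = λ² - 15 - 15 = 841 - 30 ≡ 34; y = λ·(15 - 34) - 1 ≡ 3. → (34, 3)
3Q: (34, 3) + (15, 1). λ = (1 - 3)/(15 - 34) ≡ 35/18 mod 37. 18⁻¹ ≡ 35 (mod 37) since 18·35 = 630 ≡ 1, so λ ≡ 4.
  x = λ² - 34 - 15 = 16 - 49 ≡ 4; y = λ·(34 - 4) - 3 ≡ 6. → (4, 6)
4Q: (4, 6) + (15, 1). λ = (1 - 6)/(15 - 4) ≡ 32/11 mod 37. 11⁻¹ ≡ 27 (mod 37), so λ ≡ 13.
  x = λ² - 4 - 15 = 169 - 19 ≡ 2; y = λ·(4 - 2) - 6 ≡ 20. → (2, 20)
5Q: (2, 20) + (15, 1). λ = (1 - 20)/(15 - 2) ≡ 18/13 mod 37. 13⁻¹ ≡ 20 (mod 37), so λ ≡ 27.
  x = λ² - 2 - 15 = 729 - 17 ≡ 9; y = λ·(2 - 9) - 20 ≡ 13. → (9, 13)
6Q: (9, 13) + (15, 1). λ = (1 - 13)/(15 - 9) ≡ 25/6 mod 37. 6⁻¹ ≡ 31 (mod 37) since 6·31 = 186 ≡ 1, so λ ≡ 35.
  x = λ² - 9 - 15 = 1225 - 24 ≡ 17; y = λ·(9 - 17) - 13 ≡ 3. → (17, 3)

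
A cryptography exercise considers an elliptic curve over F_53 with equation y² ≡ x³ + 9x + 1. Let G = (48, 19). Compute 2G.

(35, 46)

tangent at (48, 19): λ = (3·48² + 9)/(2·19) ≡ 31/38. 38⁻¹ ≡ 7 (mod 53), so λ ≡ 31·7 ≡ 5.
  x = λ² - 48 - 48 = 25 - 96 ≡ 35; y = λ·(48 - 35) - 19 ≡ 46. → (35, 46)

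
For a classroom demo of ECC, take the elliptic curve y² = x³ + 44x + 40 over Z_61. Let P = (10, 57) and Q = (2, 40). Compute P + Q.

(10, 57) + (2, 40). λ = (40 - 57)/(2 - 10) ≡ 44/53 mod 61. 53⁻¹ ≡ 38 (mod 61), so λ ≡ 25.
  x = λ² - 10 - 2 = 625 - 12 ≡ 3; y = λ·(10 - 3) - 57 ≡ 57. → (3, 57)

(3, 57)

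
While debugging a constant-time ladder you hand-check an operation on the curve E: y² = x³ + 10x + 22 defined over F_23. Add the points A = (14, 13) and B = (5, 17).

(14, 13) + (5, 17). λ = (17 - 13)/(5 - 14) ≡ 4/14 mod 23. 14⁻¹ ≡ 5 (mod 23), so λ ≡ 20.
  x = λ² - 14 - 5 = 400 - 19 ≡ 13; y = λ·(14 - 13) - 13 ≡ 7. → (13, 7)

(13, 7)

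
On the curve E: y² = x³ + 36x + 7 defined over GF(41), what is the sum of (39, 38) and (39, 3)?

O

The two points share x = 39 and their y-coordinates satisfy 38 + 3 ≡ 0 (mod 41), so they are inverses. Their sum is the point at infinity.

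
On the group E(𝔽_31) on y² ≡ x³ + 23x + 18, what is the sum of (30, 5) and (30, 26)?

The two points share x = 30 and their y-coordinates satisfy 5 + 26 ≡ 0 (mod 31), so they are inverses. Their sum is O.

O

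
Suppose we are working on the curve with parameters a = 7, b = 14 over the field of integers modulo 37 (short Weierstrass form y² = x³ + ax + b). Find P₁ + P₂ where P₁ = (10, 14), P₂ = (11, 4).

(5, 10)

(10, 14) + (11, 4). λ = (4 - 14)/(11 - 10) ≡ 27/1 mod 37. 1⁻¹ ≡ 1 (mod 37) since 1·1 = 1 ≡ 1, so λ ≡ 27.
  x = λ² - 10 - 11 = 729 - 21 ≡ 5; y = λ·(10 - 5) - 14 ≡ 10. → (5, 10)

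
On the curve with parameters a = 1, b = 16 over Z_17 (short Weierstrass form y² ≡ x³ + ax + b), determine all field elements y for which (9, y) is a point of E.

x³ + 1x + 16 = 754 ≡ 6 (mod 17).
6 is a non-residue mod 17; no y exists.

none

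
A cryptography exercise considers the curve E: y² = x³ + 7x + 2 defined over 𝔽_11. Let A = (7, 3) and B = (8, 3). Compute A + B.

(7, 3) + (8, 3). λ = (3 - 3)/(8 - 7) ≡ 0/1 mod 11. 1⁻¹ ≡ 1 (mod 11), so λ ≡ 0.
  x = λ² - 7 - 8 = 0 - 15 ≡ 7; y = λ·(7 - 7) - 3 ≡ 8. → (7, 8)

(7, 8)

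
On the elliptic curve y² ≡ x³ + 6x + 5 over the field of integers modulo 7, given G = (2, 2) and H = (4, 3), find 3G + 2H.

O

First 3G:
Repeated addition: build up to 3G.
2G: tangent at (2, 2): λ = (3·2² + 6)/(2·2) ≡ 4/4. 4⁻¹ ≡ 2 (mod 7) since 4·2 = 8 ≡ 1, so λ ≡ 4·2 ≡ 1.
  x = λ² - 2 - 2 = 1 - 4 ≡ 4; y = λ·(2 - 4) - 2 ≡ 3. → (4, 3)
3G: (4, 3) + (2, 2). λ = (2 - 3)/(2 - 4) ≡ 6/5 mod 7. 5⁻¹ ≡ 3 (mod 7) since 5·3 = 15 ≡ 1, so λ ≡ 4.
  x = λ² - 4 - 2 = 16 - 6 ≡ 3; y = λ·(4 - 3) - 3 ≡ 1. → (3, 1)
3G = (3, 1).
Next 2H:
Repeated addition: build up to 2H.
2H: tangent at (4, 3): λ = (3·4² + 6)/(2·3) ≡ 5/6. 6⁻¹ ≡ 6 (mod 7) since 6·6 = 36 ≡ 1, so λ ≡ 5·6 ≡ 2.
  x = λ² - 4 - 4 = 4 - 8 ≡ 3; y = λ·(4 - 3) - 3 ≡ 6. → (3, 6)
2H = (3, 6).
Finally 3G + 2H:
(3, 1) + (3, 6): same x and y₁ ≡ -y₂, so the sum is O.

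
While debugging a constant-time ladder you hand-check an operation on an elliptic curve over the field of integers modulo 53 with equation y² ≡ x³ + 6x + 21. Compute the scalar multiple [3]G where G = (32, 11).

(18, 48)

Repeated addition: build up to 3G.
2G: tangent at (32, 11): λ = (3·32² + 6)/(2·11) ≡ 4/22. 22⁻¹ ≡ 41 (mod 53) since 22·41 = 902 ≡ 1, so λ ≡ 4·41 ≡ 5.
  x = λ² - 32 - 32 = 25 - 64 ≡ 14; y = λ·(32 - 14) - 11 ≡ 26. → (14, 26)
3G: (14, 26) + (32, 11). λ = (11 - 26)/(32 - 14) ≡ 38/18 mod 53. 18⁻¹ ≡ 3 (mod 53), so λ ≡ 8.
  x = λ² - 14 - 32 = 64 - 46 ≡ 18; y = λ·(14 - 18) - 26 ≡ 48. → (18, 48)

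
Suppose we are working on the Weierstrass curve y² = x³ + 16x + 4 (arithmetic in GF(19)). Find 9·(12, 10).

O

Write Q = (12, 10).
Double-and-add on 9 = (1001)₂. Start with Q = (12, 10) for the leading 1-bit.
double: tangent at (12, 10): λ = (3·12² + 16)/(2·10) ≡ 11/1. 1⁻¹ ≡ 1 (mod 19), so λ ≡ 11·1 ≡ 11.
  x = λ² - 12 - 12 = 121 - 24 ≡ 2; y = λ·(12 - 2) - 10 ≡ 5. → (2, 5)
double: tangent at (2, 5): λ = (3·2² + 16)/(2·5) ≡ 9/10. 10⁻¹ ≡ 2 (mod 19) since 10·2 = 20 ≡ 1, so λ ≡ 9·2 ≡ 18.
  x = λ² - 2 - 2 = 324 - 4 ≡ 16; y = λ·(2 - 16) - 5 ≡ 9. → (16, 9)
double: tangent at (16, 9): λ = (3·16² + 16)/(2·9) ≡ 5/18. 18⁻¹ ≡ 18 (mod 19), so λ ≡ 5·18 ≡ 14.
  x = λ² - 16 - 16 = 196 - 32 ≡ 12; y = λ·(16 - 12) - 9 ≡ 9. → (12, 9)
add Q: (12, 9) + (12, 10): same x and y₁ ≡ -y₂, so the sum is 𝒪.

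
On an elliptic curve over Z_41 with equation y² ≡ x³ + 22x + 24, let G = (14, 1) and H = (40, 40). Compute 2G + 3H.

First 2G:
Repeated addition: build up to 2G.
2G: tangent at (14, 1): λ = (3·14² + 22)/(2·1) ≡ 36/2. 2⁻¹ ≡ 21 (mod 41) since 2·21 = 42 ≡ 1, so λ ≡ 36·21 ≡ 18.
  x = λ² - 14 - 14 = 324 - 28 ≡ 9; y = λ·(14 - 9) - 1 ≡ 7. → (9, 7)
2G = (9, 7).
Next 3H:
Repeated addition: build up to 3H.
2H: tangent at (40, 40): λ = (3·40² + 22)/(2·40) ≡ 25/39. 39⁻¹ ≡ 20 (mod 41), so λ ≡ 25·20 ≡ 8.
  x = λ² - 40 - 40 = 64 - 80 ≡ 25; y = λ·(40 - 25) - 40 ≡ 39. → (25, 39)
3H: (25, 39) + (40, 40). λ = (40 - 39)/(40 - 25) ≡ 1/15 mod 41. 15⁻¹ ≡ 11 (mod 41), so λ ≡ 11.
  x = λ² - 25 - 40 = 121 - 65 ≡ 15; y = λ·(25 - 15) - 39 ≡ 30. → (15, 30)
3H = (15, 30).
Finally 2G + 3H:
(9, 7) + (15, 30). λ = (30 - 7)/(15 - 9) ≡ 23/6 mod 41. 6⁻¹ ≡ 7 (mod 41), so λ ≡ 38.
  x = λ² - 9 - 15 = 1444 - 24 ≡ 26; y = λ·(9 - 26) - 7 ≡ 3. → (26, 3)

(26, 3)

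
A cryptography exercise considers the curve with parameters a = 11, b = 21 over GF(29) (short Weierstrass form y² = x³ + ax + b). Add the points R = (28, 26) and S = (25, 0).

(28, 26) + (25, 0). λ = (0 - 26)/(25 - 28) ≡ 3/26 mod 29. 26⁻¹ ≡ 19 (mod 29) since 26·19 = 494 ≡ 1, so λ ≡ 28.
  x = λ² - 28 - 25 = 784 - 53 ≡ 6; y = λ·(28 - 6) - 26 ≡ 10. → (6, 10)

(6, 10)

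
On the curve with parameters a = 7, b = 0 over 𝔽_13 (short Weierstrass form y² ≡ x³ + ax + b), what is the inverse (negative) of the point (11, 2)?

(11, 11)

-(11, 2) = (11, -2 mod 13) = (11, 11).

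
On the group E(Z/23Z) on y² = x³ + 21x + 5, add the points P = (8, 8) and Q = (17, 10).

(6, 18)

(8, 8) + (17, 10). λ = (10 - 8)/(17 - 8) ≡ 2/9 mod 23. 9⁻¹ ≡ 18 (mod 23), so λ ≡ 13.
  x = λ² - 8 - 17 = 169 - 25 ≡ 6; y = λ·(8 - 6) - 8 ≡ 18. → (6, 18)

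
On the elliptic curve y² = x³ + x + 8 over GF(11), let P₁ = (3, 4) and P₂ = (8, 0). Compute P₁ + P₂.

(3, 4) + (8, 0). λ = (0 - 4)/(8 - 3) ≡ 7/5 mod 11. 5⁻¹ ≡ 9 (mod 11), so λ ≡ 8.
  x = λ² - 3 - 8 = 64 - 11 ≡ 9; y = λ·(3 - 9) - 4 ≡ 3. → (9, 3)

(9, 3)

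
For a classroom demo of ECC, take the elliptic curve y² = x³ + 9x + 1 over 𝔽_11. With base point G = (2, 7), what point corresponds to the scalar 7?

(2, 4)

Repeated addition: build up to 7G.
2G: tangent at (2, 7): λ = (3·2² + 9)/(2·7) ≡ 10/3. 3⁻¹ ≡ 4 (mod 11) since 3·4 = 12 ≡ 1, so λ ≡ 10·4 ≡ 7.
  x = λ² - 2 - 2 = 49 - 4 ≡ 1; y = λ·(2 - 1) - 7 ≡ 0. → (1, 0)
3G: (1, 0) + (2, 7). λ = (7 - 0)/(2 - 1) ≡ 7/1 mod 11. 1⁻¹ ≡ 1 (mod 11) since 1·1 = 1 ≡ 1, so λ ≡ 7.
  x = λ² - 1 - 2 = 49 - 3 ≡ 2; y = λ·(1 - 2) - 0 ≡ 4. → (2, 4)
4G: (2, 4) + (2, 7): same x and y₁ ≡ -y₂, so the sum is O.
5G: O + (2, 7) = (2, 7) (identity).
6G: tangent at (2, 7): λ = (3·2² + 9)/(2·7) ≡ 10/3. 3⁻¹ ≡ 4 (mod 11) since 3·4 = 12 ≡ 1, so λ ≡ 10·4 ≡ 7.
  x = λ² - 2 - 2 = 49 - 4 ≡ 1; y = λ·(2 - 1) - 7 ≡ 0. → (1, 0)
7G: (1, 0) + (2, 7). λ = (7 - 0)/(2 - 1) ≡ 7/1 mod 11. 1⁻¹ ≡ 1 (mod 11) since 1·1 = 1 ≡ 1, so λ ≡ 7.
  x = λ² - 1 - 2 = 49 - 3 ≡ 2; y = λ·(1 - 2) - 0 ≡ 4. → (2, 4)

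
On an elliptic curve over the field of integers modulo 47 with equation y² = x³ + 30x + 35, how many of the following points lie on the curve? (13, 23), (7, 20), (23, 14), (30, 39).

(13, 23): 23² ≡ 12, rhs ≡ 37 → off.
(7, 20): 20² ≡ 24, rhs ≡ 24 → on.
(23, 14): 14² ≡ 8, rhs ≡ 14 → off.
(30, 39): 39² ≡ 17, rhs ≡ 17 → on.

2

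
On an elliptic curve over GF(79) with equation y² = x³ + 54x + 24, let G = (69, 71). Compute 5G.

Repeated addition: build up to 5G.
2G: tangent at (69, 71): λ = (3·69² + 54)/(2·71) ≡ 38/63. 63⁻¹ ≡ 74 (mod 79), so λ ≡ 38·74 ≡ 47.
  x = λ² - 69 - 69 = 2209 - 138 ≡ 17; y = λ·(69 - 17) - 71 ≡ 3. → (17, 3)
3G: (17, 3) + (69, 71). λ = (71 - 3)/(69 - 17) ≡ 68/52 mod 79. 52⁻¹ ≡ 38 (mod 79), so λ ≡ 56.
  x = λ² - 17 - 69 = 3136 - 86 ≡ 48; y = λ·(17 - 48) - 3 ≡ 78. → (48, 78)
4G: (48, 78) + (69, 71). λ = (71 - 78)/(69 - 48) ≡ 72/21 mod 79. 21⁻¹ ≡ 64 (mod 79) since 21·64 = 1344 ≡ 1, so λ ≡ 26.
  x = λ² - 48 - 69 = 676 - 117 ≡ 6; y = λ·(48 - 6) - 78 ≡ 66. → (6, 66)
5G: (6, 66) + (69, 71). λ = (71 - 66)/(69 - 6) ≡ 5/63 mod 79. 63⁻¹ ≡ 74 (mod 79) since 63·74 = 4662 ≡ 1, so λ ≡ 54.
  x = λ² - 6 - 69 = 2916 - 75 ≡ 76; y = λ·(6 - 76) - 66 ≡ 25. → (76, 25)

(76, 25)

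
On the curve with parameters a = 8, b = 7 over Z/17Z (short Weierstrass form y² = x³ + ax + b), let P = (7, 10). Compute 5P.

Double-and-add on 5 = (101)₂. Start with P = (7, 10) for the leading 1-bit.
double: tangent at (7, 10): λ = (3·7² + 8)/(2·10) ≡ 2/3. 3⁻¹ ≡ 6 (mod 17), so λ ≡ 2·6 ≡ 12.
  x = λ² - 7 - 7 = 144 - 14 ≡ 11; y = λ·(7 - 11) - 10 ≡ 10. → (11, 10)
double: tangent at (11, 10): λ = (3·11² + 8)/(2·10) ≡ 14/3. 3⁻¹ ≡ 6 (mod 17) since 3·6 = 18 ≡ 1, so λ ≡ 14·6 ≡ 16.
  x = λ² - 11 - 11 = 256 - 22 ≡ 13; y = λ·(11 - 13) - 10 ≡ 9. → (13, 9)
add P: (13, 9) + (7, 10). λ = (10 - 9)/(7 - 13) ≡ 1/11 mod 17. 11⁻¹ ≡ 14 (mod 17), so λ ≡ 14.
  x = λ² - 13 - 7 = 196 - 20 ≡ 6; y = λ·(13 - 6) - 9 ≡ 4. → (6, 4)

(6, 4)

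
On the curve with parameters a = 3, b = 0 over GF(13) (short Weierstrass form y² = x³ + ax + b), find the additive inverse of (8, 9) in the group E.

(8, 4)

-(8, 9) = (8, -9 mod 13) = (8, 4).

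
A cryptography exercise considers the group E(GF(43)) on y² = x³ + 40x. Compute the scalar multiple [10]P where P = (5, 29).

Repeated addition: build up to 10P.
2P: tangent at (5, 29): λ = (3·5² + 40)/(2·29) ≡ 29/15. 15⁻¹ ≡ 23 (mod 43) since 15·23 = 345 ≡ 1, so λ ≡ 29·23 ≡ 22.
  x = λ² - 5 - 5 = 484 - 10 ≡ 1; y = λ·(5 - 1) - 29 ≡ 16. → (1, 16)
3P: (1, 16) + (5, 29). λ = (29 - 16)/(5 - 1) ≡ 13/4 mod 43. 4⁻¹ ≡ 11 (mod 43), so λ ≡ 14.
  x = λ² - 1 - 5 = 196 - 6 ≡ 18; y = λ·(1 - 18) - 16 ≡ 4. → (18, 4)
4P: (18, 4) + (5, 29). λ = (29 - 4)/(5 - 18) ≡ 25/30 mod 43. 30⁻¹ ≡ 33 (mod 43) since 30·33 = 990 ≡ 1, so λ ≡ 8.
  x = λ² - 18 - 5 = 64 - 23 ≡ 41; y = λ·(18 - 41) - 4 ≡ 27. → (41, 27)
5P: (41, 27) + (5, 29). λ = (29 - 27)/(5 - 41) ≡ 2/7 mod 43. 7⁻¹ ≡ 37 (mod 43), so λ ≡ 31.
  x = λ² - 41 - 5 = 961 - 46 ≡ 12; y = λ·(41 - 12) - 27 ≡ 12. → (12, 12)
6P: (12, 12) + (5, 29). λ = (29 - 12)/(5 - 12) ≡ 17/36 mod 43. 36⁻¹ ≡ 6 (mod 43), so λ ≡ 16.
  x = λ² - 12 - 5 = 256 - 17 ≡ 24; y = λ·(12 - 24) - 12 ≡ 11. → (24, 11)
7P: (24, 11) + (5, 29). λ = (29 - 11)/(5 - 24) ≡ 18/24 mod 43. 24⁻¹ ≡ 9 (mod 43), so λ ≡ 33.
  x = λ² - 24 - 5 = 1089 - 29 ≡ 28; y = λ·(24 - 28) - 11 ≡ 29. → (28, 29)
8P: (28, 29) + (5, 29). λ = (29 - 29)/(5 - 28) ≡ 0/20 mod 43. 20⁻¹ ≡ 28 (mod 43), so λ ≡ 0.
  x = λ² - 28 - 5 = 0 - 33 ≡ 10; y = λ·(28 - 10) - 29 ≡ 14. → (10, 14)
9P: (10, 14) + (5, 29). λ = (29 - 14)/(5 - 10) ≡ 15/38 mod 43. 38⁻¹ ≡ 17 (mod 43) since 38·17 = 646 ≡ 1, so λ ≡ 40.
  x = λ² - 10 - 5 = 1600 - 15 ≡ 37; y = λ·(10 - 37) - 14 ≡ 24. → (37, 24)
10P: (37, 24) + (5, 29). λ = (29 - 24)/(5 - 37) ≡ 5/11 mod 43. 11⁻¹ ≡ 4 (mod 43) since 11·4 = 44 ≡ 1, so λ ≡ 20.
  x = λ² - 37 - 5 = 400 - 42 ≡ 14; y = λ·(37 - 14) - 24 ≡ 6. → (14, 6)

(14, 6)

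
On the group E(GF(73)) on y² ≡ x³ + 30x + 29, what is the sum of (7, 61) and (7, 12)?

The two points share x = 7 and their y-coordinates satisfy 61 + 12 ≡ 0 (mod 73), so they are inverses. Their sum is 𝒪.

O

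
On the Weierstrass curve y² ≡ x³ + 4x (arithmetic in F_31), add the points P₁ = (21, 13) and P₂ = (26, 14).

(20, 12)

(21, 13) + (26, 14). λ = (14 - 13)/(26 - 21) ≡ 1/5 mod 31. 5⁻¹ ≡ 25 (mod 31), so λ ≡ 25.
  x = λ² - 21 - 26 = 625 - 47 ≡ 20; y = λ·(21 - 20) - 13 ≡ 12. → (20, 12)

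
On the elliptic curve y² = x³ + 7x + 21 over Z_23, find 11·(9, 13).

Write Q = (9, 13).
Repeated addition: build up to 11Q.
2Q: tangent at (9, 13): λ = (3·9² + 7)/(2·13) ≡ 20/3. 3⁻¹ ≡ 8 (mod 23), so λ ≡ 20·8 ≡ 22.
  x = λ² - 9 - 9 = 484 - 18 ≡ 6; y = λ·(9 - 6) - 13 ≡ 7. → (6, 7)
3Q: (6, 7) + (9, 13). λ = (13 - 7)/(9 - 6) ≡ 6/3 mod 23. 3⁻¹ ≡ 8 (mod 23), so λ ≡ 2.
  x = λ² - 6 - 9 = 4 - 15 ≡ 12; y = λ·(6 - 12) - 7 ≡ 4. → (12, 4)
4Q: (12, 4) + (9, 13). λ = (13 - 4)/(9 - 12) ≡ 9/20 mod 23. 20⁻¹ ≡ 15 (mod 23), so λ ≡ 20.
  x = λ² - 12 - 9 = 400 - 21 ≡ 11; y = λ·(12 - 11) - 4 ≡ 16. → (11, 16)
5Q: (11, 16) + (9, 13). λ = (13 - 16)/(9 - 11) ≡ 20/21 mod 23. 21⁻¹ ≡ 11 (mod 23), so λ ≡ 13.
  x = λ² - 11 - 9 = 169 - 20 ≡ 11; y = λ·(11 - 11) - 16 ≡ 7. → (11, 7)
6Q: (11, 7) + (9, 13). λ = (13 - 7)/(9 - 11) ≡ 6/21 mod 23. 21⁻¹ ≡ 11 (mod 23) since 21·11 = 231 ≡ 1, so λ ≡ 20.
  x = λ² - 11 - 9 = 400 - 20 ≡ 12; y = λ·(11 - 12) - 7 ≡ 19. → (12, 19)
7Q: (12, 19) + (9, 13). λ = (13 - 19)/(9 - 12) ≡ 17/20 mod 23. 20⁻¹ ≡ 15 (mod 23) since 20·15 = 300 ≡ 1, so λ ≡ 2.
  x = λ² - 12 - 9 = 4 - 21 ≡ 6; y = λ·(12 - 6) - 19 ≡ 16. → (6, 16)
8Q: (6, 16) + (9, 13). λ = (13 - 16)/(9 - 6) ≡ 20/3 mod 23. 3⁻¹ ≡ 8 (mod 23), so λ ≡ 22.
  x = λ² - 6 - 9 = 484 - 15 ≡ 9; y = λ·(6 - 9) - 16 ≡ 10. → (9, 10)
9Q: (9, 10) + (9, 13): same x and y₁ ≡ -y₂, so the sum is ∞.
10Q: ∞ + (9, 13) = (9, 13) (identity).
11Q: tangent at (9, 13): λ = (3·9² + 7)/(2·13) ≡ 20/3. 3⁻¹ ≡ 8 (mod 23), so λ ≡ 20·8 ≡ 22.
  x = λ² - 9 - 9 = 484 - 18 ≡ 6; y = λ·(9 - 6) - 13 ≡ 7. → (6, 7)

(6, 7)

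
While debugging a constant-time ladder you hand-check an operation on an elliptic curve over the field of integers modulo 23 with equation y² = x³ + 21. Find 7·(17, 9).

(17, 9)

Write P = (17, 9).
Double-and-add on 7 = (111)₂. Start with P = (17, 9) for the leading 1-bit.
double: tangent at (17, 9): λ = (3·17² + 0)/(2·9) ≡ 16/18. 18⁻¹ ≡ 9 (mod 23), so λ ≡ 16·9 ≡ 6.
  x = λ² - 17 - 17 = 36 - 34 ≡ 2; y = λ·(17 - 2) - 9 ≡ 12. → (2, 12)
add P: (2, 12) + (17, 9). λ = (9 - 12)/(17 - 2) ≡ 20/15 mod 23. 15⁻¹ ≡ 20 (mod 23), so λ ≡ 9.
  x = λ² - 2 - 17 = 81 - 19 ≡ 16; y = λ·(2 - 16) - 12 ≡ 0. → (16, 0)
double: (16, 0) + (16, 0): same x and y₁ ≡ -y₂, so the sum is 𝒪.
add P: 𝒪 + (17, 9) = (17, 9) (identity).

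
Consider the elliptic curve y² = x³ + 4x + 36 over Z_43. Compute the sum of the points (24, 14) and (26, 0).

(42, 26)

(24, 14) + (26, 0). λ = (0 - 14)/(26 - 24) ≡ 29/2 mod 43. 2⁻¹ ≡ 22 (mod 43), so λ ≡ 36.
  x = λ² - 24 - 26 = 1296 - 50 ≡ 42; y = λ·(24 - 42) - 14 ≡ 26. → (42, 26)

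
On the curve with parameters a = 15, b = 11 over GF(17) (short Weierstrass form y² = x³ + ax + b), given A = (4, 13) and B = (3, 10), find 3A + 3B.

First 3A:
Repeated addition: build up to 3A.
2A: tangent at (4, 13): λ = (3·4² + 15)/(2·13) ≡ 12/9. 9⁻¹ ≡ 2 (mod 17), so λ ≡ 12·2 ≡ 7.
  x = λ² - 4 - 4 = 49 - 8 ≡ 7; y = λ·(4 - 7) - 13 ≡ 0. → (7, 0)
3A: (7, 0) + (4, 13). λ = (13 - 0)/(4 - 7) ≡ 13/14 mod 17. 14⁻¹ ≡ 11 (mod 17) since 14·11 = 154 ≡ 1, so λ ≡ 7.
  x = λ² - 7 - 4 = 49 - 11 ≡ 4; y = λ·(7 - 4) - 0 ≡ 4. → (4, 4)
3A = (4, 4).
Next 3B:
Repeated addition: build up to 3B.
2B: tangent at (3, 10): λ = (3·3² + 15)/(2·10) ≡ 8/3. 3⁻¹ ≡ 6 (mod 17) since 3·6 = 18 ≡ 1, so λ ≡ 8·6 ≡ 14.
  x = λ² - 3 - 3 = 196 - 6 ≡ 3; y = λ·(3 - 3) - 10 ≡ 7. → (3, 7)
3B: (3, 7) + (3, 10): same x and y₁ ≡ -y₂, so the sum is ∞.
3B = ∞.
Finally 3A + 3B:
(4, 4) + ∞ = (4, 4) (identity).

(4, 4)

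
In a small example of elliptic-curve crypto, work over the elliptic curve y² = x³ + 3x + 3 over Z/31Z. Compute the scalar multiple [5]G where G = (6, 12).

Double-and-add on 5 = (101)₂. Start with G = (6, 12) for the leading 1-bit.
double: tangent at (6, 12): λ = (3·6² + 3)/(2·12) ≡ 18/24. 24⁻¹ ≡ 22 (mod 31), so λ ≡ 18·22 ≡ 24.
  x = λ² - 6 - 6 = 576 - 12 ≡ 6; y = λ·(6 - 6) - 12 ≡ 19. → (6, 19)
double: tangent at (6, 19): λ = (3·6² + 3)/(2·19) ≡ 18/7. 7⁻¹ ≡ 9 (mod 31), so λ ≡ 18·9 ≡ 7.
  x = λ² - 6 - 6 = 49 - 12 ≡ 6; y = λ·(6 - 6) - 19 ≡ 12. → (6, 12)
add G: tangent at (6, 12): λ = (3·6² + 3)/(2·12) ≡ 18/24. 24⁻¹ ≡ 22 (mod 31) since 24·22 = 528 ≡ 1, so λ ≡ 18·22 ≡ 24.
  x = λ² - 6 - 6 = 576 - 12 ≡ 6; y = λ·(6 - 6) - 12 ≡ 19. → (6, 19)

(6, 19)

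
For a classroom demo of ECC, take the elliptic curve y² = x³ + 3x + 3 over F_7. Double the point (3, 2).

(3, 5)

tangent at (3, 2): λ = (3·3² + 3)/(2·2) ≡ 2/4. 4⁻¹ ≡ 2 (mod 7), so λ ≡ 2·2 ≡ 4.
  x = λ² - 3 - 3 = 16 - 6 ≡ 3; y = λ·(3 - 3) - 2 ≡ 5. → (3, 5)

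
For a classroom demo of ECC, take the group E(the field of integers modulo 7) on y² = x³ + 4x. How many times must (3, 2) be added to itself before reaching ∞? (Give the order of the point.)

2P: tangent at (3, 2): λ = (3·3² + 4)/(2·2) ≡ 3/4. 4⁻¹ ≡ 2 (mod 7), so λ ≡ 3·2 ≡ 6.
  x = λ² - 3 - 3 = 36 - 6 ≡ 2; y = λ·(3 - 2) - 2 ≡ 4. → (2, 4)
3P: (2, 4) + (3, 2). λ = (2 - 4)/(3 - 2) ≡ 5/1 mod 7. 1⁻¹ ≡ 1 (mod 7), so λ ≡ 5.
  x = λ² - 2 - 3 = 25 - 5 ≡ 6; y = λ·(2 - 6) - 4 ≡ 4. → (6, 4)
4P: (6, 4) + (3, 2). λ = (2 - 4)/(3 - 6) ≡ 5/4 mod 7. 4⁻¹ ≡ 2 (mod 7), so λ ≡ 3.
  x = λ² - 6 - 3 = 9 - 9 ≡ 0; y = λ·(6 - 0) - 4 ≡ 0. → (0, 0)
5P: (0, 0) + (3, 2). λ = (2 - 0)/(3 - 0) ≡ 2/3 mod 7. 3⁻¹ ≡ 5 (mod 7) since 3·5 = 15 ≡ 1, so λ ≡ 3.
  x = λ² - 0 - 3 = 9 - 3 ≡ 6; y = λ·(0 - 6) - 0 ≡ 3. → (6, 3)
6P: (6, 3) + (3, 2). λ = (2 - 3)/(3 - 6) ≡ 6/4 mod 7. 4⁻¹ ≡ 2 (mod 7), so λ ≡ 5.
  x = λ² - 6 - 3 = 25 - 9 ≡ 2; y = λ·(6 - 2) - 3 ≡ 3. → (2, 3)
7P: (2, 3) + (3, 2). λ = (2 - 3)/(3 - 2) ≡ 6/1 mod 7. 1⁻¹ ≡ 1 (mod 7), so λ ≡ 6.
  x = λ² - 2 - 3 = 36 - 5 ≡ 3; y = λ·(2 - 3) - 3 ≡ 5. → (3, 5)
8P: (3, 5) + (3, 2): same x and y₁ ≡ -y₂, so the sum is ∞.
8P = ∞, so the order is 8.

8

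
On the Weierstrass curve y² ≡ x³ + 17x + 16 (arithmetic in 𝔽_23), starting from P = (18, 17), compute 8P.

(9, 22)

Double-and-add on 8 = (1000)₂. Start with P = (18, 17) for the leading 1-bit.
double: tangent at (18, 17): λ = (3·18² + 17)/(2·17) ≡ 0/11. 11⁻¹ ≡ 21 (mod 23), so λ ≡ 0·21 ≡ 0.
  x = λ² - 18 - 18 = 0 - 36 ≡ 10; y = λ·(18 - 10) - 17 ≡ 6. → (10, 6)
double: tangent at (10, 6): λ = (3·10² + 17)/(2·6) ≡ 18/12. 12⁻¹ ≡ 2 (mod 23), so λ ≡ 18·2 ≡ 13.
  x = λ² - 10 - 10 = 169 - 20 ≡ 11; y = λ·(10 - 11) - 6 ≡ 4. → (11, 4)
double: tangent at (11, 4): λ = (3·11² + 17)/(2·4) ≡ 12/8. 8⁻¹ ≡ 3 (mod 23), so λ ≡ 12·3 ≡ 13.
  x = λ² - 11 - 11 = 169 - 22 ≡ 9; y = λ·(11 - 9) - 4 ≡ 22. → (9, 22)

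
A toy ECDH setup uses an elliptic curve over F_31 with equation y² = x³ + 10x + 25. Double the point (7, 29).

tangent at (7, 29): λ = (3·7² + 10)/(2·29) ≡ 2/27. 27⁻¹ ≡ 23 (mod 31), so λ ≡ 2·23 ≡ 15.
  x = λ² - 7 - 7 = 225 - 14 ≡ 25; y = λ·(7 - 25) - 29 ≡ 11. → (25, 11)

(25, 11)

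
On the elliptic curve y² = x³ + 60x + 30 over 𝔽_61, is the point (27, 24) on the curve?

y² = 24² ≡ 27; x³ + 60x + 30 = 21333 ≡ 44 (mod 61). 27 ≠ 44.

no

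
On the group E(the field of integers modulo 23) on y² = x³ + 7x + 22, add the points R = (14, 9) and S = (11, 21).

(14, 9) + (11, 21). λ = (21 - 9)/(11 - 14) ≡ 12/20 mod 23. 20⁻¹ ≡ 15 (mod 23) since 20·15 = 300 ≡ 1, so λ ≡ 19.
  x = λ² - 14 - 11 = 361 - 25 ≡ 14; y = λ·(14 - 14) - 9 ≡ 14. → (14, 14)

(14, 14)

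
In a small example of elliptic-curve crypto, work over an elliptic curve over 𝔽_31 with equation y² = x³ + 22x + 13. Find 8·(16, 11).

Write G = (16, 11).
Double-and-add on 8 = (1000)₂. Start with G = (16, 11) for the leading 1-bit.
double: tangent at (16, 11): λ = (3·16² + 22)/(2·11) ≡ 15/22. 22⁻¹ ≡ 24 (mod 31) since 22·24 = 528 ≡ 1, so λ ≡ 15·24 ≡ 19.
  x = λ² - 16 - 16 = 361 - 32 ≡ 19; y = λ·(16 - 19) - 11 ≡ 25. → (19, 25)
double: tangent at (19, 25): λ = (3·19² + 22)/(2·25) ≡ 20/19. 19⁻¹ ≡ 18 (mod 31), so λ ≡ 20·18 ≡ 19.
  x = λ² - 19 - 19 = 361 - 38 ≡ 13; y = λ·(19 - 13) - 25 ≡ 27. → (13, 27)
double: tangent at (13, 27): λ = (3·13² + 22)/(2·27) ≡ 2/23. 23⁻¹ ≡ 27 (mod 31) since 23·27 = 621 ≡ 1, so λ ≡ 2·27 ≡ 23.
  x = λ² - 13 - 13 = 529 - 26 ≡ 7; y = λ·(13 - 7) - 27 ≡ 18. → (7, 18)

(7, 18)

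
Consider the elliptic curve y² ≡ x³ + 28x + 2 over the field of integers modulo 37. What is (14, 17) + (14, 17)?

(36, 11)

tangent at (14, 17): λ = (3·14² + 28)/(2·17) ≡ 24/34. 34⁻¹ ≡ 12 (mod 37) since 34·12 = 408 ≡ 1, so λ ≡ 24·12 ≡ 29.
  x = λ² - 14 - 14 = 841 - 28 ≡ 36; y = λ·(14 - 36) - 17 ≡ 11. → (36, 11)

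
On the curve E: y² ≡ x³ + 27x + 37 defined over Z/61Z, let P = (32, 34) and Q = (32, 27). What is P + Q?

The two points share x = 32 and their y-coordinates satisfy 34 + 27 ≡ 0 (mod 61), so they are inverses. Their sum is the point at infinity.

O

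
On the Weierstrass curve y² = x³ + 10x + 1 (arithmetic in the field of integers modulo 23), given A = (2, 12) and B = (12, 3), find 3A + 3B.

(6, 22)

First 3A:
Repeated addition: build up to 3A.
2A: tangent at (2, 12): λ = (3·2² + 10)/(2·12) ≡ 22/1. 1⁻¹ ≡ 1 (mod 23), so λ ≡ 22·1 ≡ 22.
  x = λ² - 2 - 2 = 484 - 4 ≡ 20; y = λ·(2 - 20) - 12 ≡ 6. → (20, 6)
3A: (20, 6) + (2, 12). λ = (12 - 6)/(2 - 20) ≡ 6/5 mod 23. 5⁻¹ ≡ 14 (mod 23), so λ ≡ 15.
  x = λ² - 20 - 2 = 225 - 22 ≡ 19; y = λ·(20 - 19) - 6 ≡ 9. → (19, 9)
3A = (19, 9).
Next 3B:
Repeated addition: build up to 3B.
2B: tangent at (12, 3): λ = (3·12² + 10)/(2·3) ≡ 5/6. 6⁻¹ ≡ 4 (mod 23) since 6·4 = 24 ≡ 1, so λ ≡ 5·4 ≡ 20.
  x = λ² - 12 - 12 = 400 - 24 ≡ 8; y = λ·(12 - 8) - 3 ≡ 8. → (8, 8)
3B: (8, 8) + (12, 3). λ = (3 - 8)/(12 - 8) ≡ 18/4 mod 23. 4⁻¹ ≡ 6 (mod 23) since 4·6 = 24 ≡ 1, so λ ≡ 16.
  x = λ² - 8 - 12 = 256 - 20 ≡ 6; y = λ·(8 - 6) - 8 ≡ 1. → (6, 1)
3B = (6, 1).
Finally 3A + 3B:
(19, 9) + (6, 1). λ = (1 - 9)/(6 - 19) ≡ 15/10 mod 23. 10⁻¹ ≡ 7 (mod 23), so λ ≡ 13.
  x = λ² - 19 - 6 = 169 - 25 ≡ 6; y = λ·(19 - 6) - 9 ≡ 22. → (6, 22)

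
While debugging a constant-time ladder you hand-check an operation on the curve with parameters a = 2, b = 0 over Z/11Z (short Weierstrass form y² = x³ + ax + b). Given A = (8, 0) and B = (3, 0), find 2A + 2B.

First 2A:
Repeated addition: build up to 2A.
2A: (8, 0) + (8, 0): same x and y₁ ≡ -y₂, so the sum is 𝒪.
2A = 𝒪.
Next 2B:
Repeated addition: build up to 2B.
2B: (3, 0) + (3, 0): same x and y₁ ≡ -y₂, so the sum is 𝒪.
2B = 𝒪.
Finally 2A + 2B:
𝒪 + 𝒪 = 𝒪 (identity).

O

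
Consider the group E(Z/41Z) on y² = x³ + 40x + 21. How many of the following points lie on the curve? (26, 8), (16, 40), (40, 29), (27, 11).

(26, 8): 8² ≡ 23, rhs ≡ 23 → on.
(16, 40): 40² ≡ 1, rhs ≡ 1 → on.
(40, 29): 29² ≡ 21, rhs ≡ 21 → on.
(27, 11): 11² ≡ 39, rhs ≡ 38 → off.

3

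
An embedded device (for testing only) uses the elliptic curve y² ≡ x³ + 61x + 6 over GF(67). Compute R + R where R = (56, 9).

(45, 64)

tangent at (56, 9): λ = (3·56² + 61)/(2·9) ≡ 22/18. 18⁻¹ ≡ 41 (mod 67), so λ ≡ 22·41 ≡ 31.
  x = λ² - 56 - 56 = 961 - 112 ≡ 45; y = λ·(56 - 45) - 9 ≡ 64. → (45, 64)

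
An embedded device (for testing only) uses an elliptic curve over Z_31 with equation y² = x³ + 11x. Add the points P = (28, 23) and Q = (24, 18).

(29, 30)

(28, 23) + (24, 18). λ = (18 - 23)/(24 - 28) ≡ 26/27 mod 31. 27⁻¹ ≡ 23 (mod 31) since 27·23 = 621 ≡ 1, so λ ≡ 9.
  x = λ² - 28 - 24 = 81 - 52 ≡ 29; y = λ·(28 - 29) - 23 ≡ 30. → (29, 30)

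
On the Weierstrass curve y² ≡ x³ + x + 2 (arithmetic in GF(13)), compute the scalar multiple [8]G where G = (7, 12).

Repeated addition: build up to 8G.
2G: tangent at (7, 12): λ = (3·7² + 1)/(2·12) ≡ 5/11. 11⁻¹ ≡ 6 (mod 13) since 11·6 = 66 ≡ 1, so λ ≡ 5·6 ≡ 4.
  x = λ² - 7 - 7 = 16 - 14 ≡ 2; y = λ·(7 - 2) - 12 ≡ 8. → (2, 8)
3G: (2, 8) + (7, 12). λ = (12 - 8)/(7 - 2) ≡ 4/5 mod 13. 5⁻¹ ≡ 8 (mod 13) since 5·8 = 40 ≡ 1, so λ ≡ 6.
  x = λ² - 2 - 7 = 36 - 9 ≡ 1; y = λ·(2 - 1) - 8 ≡ 11. → (1, 11)
4G: (1, 11) + (7, 12). λ = (12 - 11)/(7 - 1) ≡ 1/6 mod 13. 6⁻¹ ≡ 11 (mod 13), so λ ≡ 11.
  x = λ² - 1 - 7 = 121 - 8 ≡ 9; y = λ·(1 - 9) - 11 ≡ 5. → (9, 5)
5G: (9, 5) + (7, 12). λ = (12 - 5)/(7 - 9) ≡ 7/11 mod 13. 11⁻¹ ≡ 6 (mod 13) since 11·6 = 66 ≡ 1, so λ ≡ 3.
  x = λ² - 9 - 7 = 9 - 16 ≡ 6; y = λ·(9 - 6) - 5 ≡ 4. → (6, 4)
6G: (6, 4) + (7, 12). λ = (12 - 4)/(7 - 6) ≡ 8/1 mod 13. 1⁻¹ ≡ 1 (mod 13), so λ ≡ 8.
  x = λ² - 6 - 7 = 64 - 13 ≡ 12; y = λ·(6 - 12) - 4 ≡ 0. → (12, 0)
7G: (12, 0) + (7, 12). λ = (12 - 0)/(7 - 12) ≡ 12/8 mod 13. 8⁻¹ ≡ 5 (mod 13) since 8·5 = 40 ≡ 1, so λ ≡ 8.
  x = λ² - 12 - 7 = 64 - 19 ≡ 6; y = λ·(12 - 6) - 0 ≡ 9. → (6, 9)
8G: (6, 9) + (7, 12). λ = (12 - 9)/(7 - 6) ≡ 3/1 mod 13. 1⁻¹ ≡ 1 (mod 13) since 1·1 = 1 ≡ 1, so λ ≡ 3.
  x = λ² - 6 - 7 = 9 - 13 ≡ 9; y = λ·(6 - 9) - 9 ≡ 8. → (9, 8)

(9, 8)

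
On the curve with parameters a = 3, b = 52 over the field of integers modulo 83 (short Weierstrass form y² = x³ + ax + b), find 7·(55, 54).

Write Q = (55, 54).
Double-and-add on 7 = (111)₂. Start with Q = (55, 54) for the leading 1-bit.
double: tangent at (55, 54): λ = (3·55² + 3)/(2·54) ≡ 31/25. 25⁻¹ ≡ 10 (mod 83), so λ ≡ 31·10 ≡ 61.
  x = λ² - 55 - 55 = 3721 - 110 ≡ 42; y = λ·(55 - 42) - 54 ≡ 75. → (42, 75)
add Q: (42, 75) + (55, 54). λ = (54 - 75)/(55 - 42) ≡ 62/13 mod 83. 13⁻¹ ≡ 32 (mod 83), so λ ≡ 75.
  x = λ² - 42 - 55 = 5625 - 97 ≡ 50; y = λ·(42 - 50) - 75 ≡ 72. → (50, 72)
double: tangent at (50, 72): λ = (3·50² + 3)/(2·72) ≡ 33/61. 61⁻¹ ≡ 49 (mod 83) since 61·49 = 2989 ≡ 1, so λ ≡ 33·49 ≡ 40.
  x = λ² - 50 - 50 = 1600 - 100 ≡ 6; y = λ·(50 - 6) - 72 ≡ 28. → (6, 28)
add Q: (6, 28) + (55, 54). λ = (54 - 28)/(55 - 6) ≡ 26/49 mod 83. 49⁻¹ ≡ 61 (mod 83) since 49·61 = 2989 ≡ 1, so λ ≡ 9.
  x = λ² - 6 - 55 = 81 - 61 ≡ 20; y = λ·(6 - 20) - 28 ≡ 12. → (20, 12)

(20, 12)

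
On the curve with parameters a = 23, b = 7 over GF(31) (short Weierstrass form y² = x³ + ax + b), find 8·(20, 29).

Write G = (20, 29).
Double-and-add on 8 = (1000)₂. Start with G = (20, 29) for the leading 1-bit.
double: tangent at (20, 29): λ = (3·20² + 23)/(2·29) ≡ 14/27. 27⁻¹ ≡ 23 (mod 31), so λ ≡ 14·23 ≡ 12.
  x = λ² - 20 - 20 = 144 - 40 ≡ 11; y = λ·(20 - 11) - 29 ≡ 17. → (11, 17)
double: tangent at (11, 17): λ = (3·11² + 23)/(2·17) ≡ 14/3. 3⁻¹ ≡ 21 (mod 31) since 3·21 = 63 ≡ 1, so λ ≡ 14·21 ≡ 15.
  x = λ² - 11 - 11 = 225 - 22 ≡ 17; y = λ·(11 - 17) - 17 ≡ 17. → (17, 17)
double: tangent at (17, 17): λ = (3·17² + 23)/(2·17) ≡ 22/3. 3⁻¹ ≡ 21 (mod 31) since 3·21 = 63 ≡ 1, so λ ≡ 22·21 ≡ 28.
  x = λ² - 17 - 17 = 784 - 34 ≡ 6; y = λ·(17 - 6) - 17 ≡ 12. → (6, 12)

(6, 12)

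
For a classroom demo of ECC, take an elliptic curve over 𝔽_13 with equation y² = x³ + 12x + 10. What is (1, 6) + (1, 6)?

tangent at (1, 6): λ = (3·1² + 12)/(2·6) ≡ 2/12. 12⁻¹ ≡ 12 (mod 13) since 12·12 = 144 ≡ 1, so λ ≡ 2·12 ≡ 11.
  x = λ² - 1 - 1 = 121 - 2 ≡ 2; y = λ·(1 - 2) - 6 ≡ 9. → (2, 9)

(2, 9)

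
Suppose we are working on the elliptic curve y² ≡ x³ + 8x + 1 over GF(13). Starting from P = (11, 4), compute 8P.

(3, 0)

Double-and-add on 8 = (1000)₂. Start with P = (11, 4) for the leading 1-bit.
double: tangent at (11, 4): λ = (3·11² + 8)/(2·4) ≡ 7/8. 8⁻¹ ≡ 5 (mod 13), so λ ≡ 7·5 ≡ 9.
  x = λ² - 11 - 11 = 81 - 22 ≡ 7; y = λ·(11 - 7) - 4 ≡ 6. → (7, 6)
double: tangent at (7, 6): λ = (3·7² + 8)/(2·6) ≡ 12/12. 12⁻¹ ≡ 12 (mod 13), so λ ≡ 12·12 ≡ 1.
  x = λ² - 7 - 7 = 1 - 14 ≡ 0; y = λ·(7 - 0) - 6 ≡ 1. → (0, 1)
double: tangent at (0, 1): λ = (3·0² + 8)/(2·1) ≡ 8/2. 2⁻¹ ≡ 7 (mod 13), so λ ≡ 8·7 ≡ 4.
  x = λ² - 0 - 0 = 16 - 0 ≡ 3; y = λ·(0 - 3) - 1 ≡ 0. → (3, 0)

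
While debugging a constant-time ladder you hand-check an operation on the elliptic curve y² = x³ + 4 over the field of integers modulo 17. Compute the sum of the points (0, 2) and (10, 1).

(0, 2) + (10, 1). λ = (1 - 2)/(10 - 0) ≡ 16/10 mod 17. 10⁻¹ ≡ 12 (mod 17), so λ ≡ 5.
  x = λ² - 0 - 10 = 25 - 10 ≡ 15; y = λ·(0 - 15) - 2 ≡ 8. → (15, 8)

(15, 8)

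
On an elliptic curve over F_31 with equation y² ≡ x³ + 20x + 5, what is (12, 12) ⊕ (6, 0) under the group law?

(17, 9)

(12, 12) + (6, 0). λ = (0 - 12)/(6 - 12) ≡ 19/25 mod 31. 25⁻¹ ≡ 5 (mod 31), so λ ≡ 2.
  x = λ² - 12 - 6 = 4 - 18 ≡ 17; y = λ·(12 - 17) - 12 ≡ 9. → (17, 9)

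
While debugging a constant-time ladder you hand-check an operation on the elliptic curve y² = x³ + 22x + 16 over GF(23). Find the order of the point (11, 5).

10

2P: tangent at (11, 5): λ = (3·11² + 22)/(2·5) ≡ 17/10. 10⁻¹ ≡ 7 (mod 23) since 10·7 = 70 ≡ 1, so λ ≡ 17·7 ≡ 4.
  x = λ² - 11 - 11 = 16 - 22 ≡ 17; y = λ·(11 - 17) - 5 ≡ 17. → (17, 17)
3P: (17, 17) + (11, 5). λ = (5 - 17)/(11 - 17) ≡ 11/17 mod 23. 17⁻¹ ≡ 19 (mod 23), so λ ≡ 2.
  x = λ² - 17 - 11 = 4 - 28 ≡ 22; y = λ·(17 - 22) - 17 ≡ 19. → (22, 19)
4P: (22, 19) + (11, 5). λ = (5 - 19)/(11 - 22) ≡ 9/12 mod 23. 12⁻¹ ≡ 2 (mod 23) since 12·2 = 24 ≡ 1, so λ ≡ 18.
  x = λ² - 22 - 11 = 324 - 33 ≡ 15; y = λ·(22 - 15) - 19 ≡ 15. → (15, 15)
5P: (15, 15) + (11, 5). λ = (5 - 15)/(11 - 15) ≡ 13/19 mod 23. 19⁻¹ ≡ 17 (mod 23) since 19·17 = 323 ≡ 1, so λ ≡ 14.
  x = λ² - 15 - 11 = 196 - 26 ≡ 9; y = λ·(15 - 9) - 15 ≡ 0. → (9, 0)
6P: (9, 0) + (11, 5). λ = (5 - 0)/(11 - 9) ≡ 5/2 mod 23. 2⁻¹ ≡ 12 (mod 23) since 2·12 = 24 ≡ 1, so λ ≡ 14.
  x = λ² - 9 - 11 = 196 - 20 ≡ 15; y = λ·(9 - 15) - 0 ≡ 8. → (15, 8)
7P: (15, 8) + (11, 5). λ = (5 - 8)/(11 - 15) ≡ 20/19 mod 23. 19⁻¹ ≡ 17 (mod 23) since 19·17 = 323 ≡ 1, so λ ≡ 18.
  x = λ² - 15 - 11 = 324 - 26 ≡ 22; y = λ·(15 - 22) - 8 ≡ 4. → (22, 4)
8P: (22, 4) + (11, 5). λ = (5 - 4)/(11 - 22) ≡ 1/12 mod 23. 12⁻¹ ≡ 2 (mod 23) since 12·2 = 24 ≡ 1, so λ ≡ 2.
  x = λ² - 22 - 11 = 4 - 33 ≡ 17; y = λ·(22 - 17) - 4 ≡ 6. → (17, 6)
9P: (17, 6) + (11, 5). λ = (5 - 6)/(11 - 17) ≡ 22/17 mod 23. 17⁻¹ ≡ 19 (mod 23), so λ ≡ 4.
  x = λ² - 17 - 11 = 16 - 28 ≡ 11; y = λ·(17 - 11) - 6 ≡ 18. → (11, 18)
10P: (11, 18) + (11, 5): same x and y₁ ≡ -y₂, so the sum is O.
10P = O, so the order is 10.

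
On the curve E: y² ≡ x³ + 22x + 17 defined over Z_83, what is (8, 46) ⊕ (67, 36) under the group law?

(71, 73)

(8, 46) + (67, 36). λ = (36 - 46)/(67 - 8) ≡ 73/59 mod 83. 59⁻¹ ≡ 38 (mod 83), so λ ≡ 35.
  x = λ² - 8 - 67 = 1225 - 75 ≡ 71; y = λ·(8 - 71) - 46 ≡ 73. → (71, 73)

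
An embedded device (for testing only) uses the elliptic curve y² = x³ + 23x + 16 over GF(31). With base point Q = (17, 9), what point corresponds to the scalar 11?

Double-and-add on 11 = (1011)₂. Start with Q = (17, 9) for the leading 1-bit.
double: tangent at (17, 9): λ = (3·17² + 23)/(2·9) ≡ 22/18. 18⁻¹ ≡ 19 (mod 31) since 18·19 = 342 ≡ 1, so λ ≡ 22·19 ≡ 15.
  x = λ² - 17 - 17 = 225 - 34 ≡ 5; y = λ·(17 - 5) - 9 ≡ 16. → (5, 16)
double: tangent at (5, 16): λ = (3·5² + 23)/(2·16) ≡ 5/1. 1⁻¹ ≡ 1 (mod 31) since 1·1 = 1 ≡ 1, so λ ≡ 5·1 ≡ 5.
  x = λ² - 5 - 5 = 25 - 10 ≡ 15; y = λ·(5 - 15) - 16 ≡ 27. → (15, 27)
add Q: (15, 27) + (17, 9). λ = (9 - 27)/(17 - 15) ≡ 13/2 mod 31. 2⁻¹ ≡ 16 (mod 31) since 2·16 = 32 ≡ 1, so λ ≡ 22.
  x = λ² - 15 - 17 = 484 - 32 ≡ 18; y = λ·(15 - 18) - 27 ≡ 0. → (18, 0)
double: (18, 0) + (18, 0): same x and y₁ ≡ -y₂, so the sum is O.
add Q: O + (17, 9) = (17, 9) (identity).

(17, 9)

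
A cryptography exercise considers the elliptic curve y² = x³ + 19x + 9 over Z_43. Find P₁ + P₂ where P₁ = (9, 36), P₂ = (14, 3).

(24, 20)

(9, 36) + (14, 3). λ = (3 - 36)/(14 - 9) ≡ 10/5 mod 43. 5⁻¹ ≡ 26 (mod 43) since 5·26 = 130 ≡ 1, so λ ≡ 2.
  x = λ² - 9 - 14 = 4 - 23 ≡ 24; y = λ·(9 - 24) - 36 ≡ 20. → (24, 20)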